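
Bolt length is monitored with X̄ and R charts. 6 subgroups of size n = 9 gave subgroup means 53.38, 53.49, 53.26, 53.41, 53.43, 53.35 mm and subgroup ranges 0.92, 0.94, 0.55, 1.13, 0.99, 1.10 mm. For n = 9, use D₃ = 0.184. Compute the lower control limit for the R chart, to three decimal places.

R̄ = (0.92 + 0.94 + 0.55 + 1.13 + 0.99 + 1.10) / 6 = 5.6300 / 6 = 0.9383
LCL_R = D₃·R̄ = 0.184 × 0.9383 = 0.1727

0.173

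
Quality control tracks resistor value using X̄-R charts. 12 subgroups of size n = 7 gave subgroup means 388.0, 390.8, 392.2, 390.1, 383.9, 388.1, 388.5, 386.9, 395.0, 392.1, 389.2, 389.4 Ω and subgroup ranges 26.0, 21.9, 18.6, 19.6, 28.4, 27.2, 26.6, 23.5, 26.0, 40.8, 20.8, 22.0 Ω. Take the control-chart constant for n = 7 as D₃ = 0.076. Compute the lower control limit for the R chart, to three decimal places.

R̄ = (26.0 + 21.9 + 18.6 + 19.6 + 28.4 + 27.2 + 26.6 + 23.5 + 26.0 + 40.8 + 20.8 + 22.0) / 12 = 301.4000 / 12 = 25.1167
LCL_R = D₃·R̄ = 0.076 × 25.1167 = 1.9089

1.909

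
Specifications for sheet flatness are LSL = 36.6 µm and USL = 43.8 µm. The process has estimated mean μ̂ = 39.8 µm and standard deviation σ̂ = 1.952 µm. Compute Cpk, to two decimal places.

Cpu = (USL − μ̂) / (3σ̂) = (43.8 − 39.8) / (3 × 1.952) = 0.6831; Cpl = (μ̂ − LSL) / (3σ̂) = (39.8 − 36.6) / (3 × 1.952) = 0.5464; Cpk = min(Cpu, Cpl) = 0.5464

0.55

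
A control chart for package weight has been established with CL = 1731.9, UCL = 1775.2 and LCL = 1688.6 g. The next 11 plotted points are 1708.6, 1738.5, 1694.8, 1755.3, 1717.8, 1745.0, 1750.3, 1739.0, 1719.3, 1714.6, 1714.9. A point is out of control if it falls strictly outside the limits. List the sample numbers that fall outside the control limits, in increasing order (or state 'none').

none

All 11 points lie within [1688.6, 1775.2].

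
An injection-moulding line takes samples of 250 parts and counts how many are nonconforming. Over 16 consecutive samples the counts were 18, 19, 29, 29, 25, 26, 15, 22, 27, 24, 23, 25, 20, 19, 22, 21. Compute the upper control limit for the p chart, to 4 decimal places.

0.1456

p̄ = Σdᵢ / (k·n) = 364 / (16 × 250) = 0.09100
UCL = p̄ + 3·√(p̄(1−p̄)/n) = 0.09100 + 3 × √(0.09100×0.90900/250) = 0.09100 + 3 × 0.01819 = 0.14557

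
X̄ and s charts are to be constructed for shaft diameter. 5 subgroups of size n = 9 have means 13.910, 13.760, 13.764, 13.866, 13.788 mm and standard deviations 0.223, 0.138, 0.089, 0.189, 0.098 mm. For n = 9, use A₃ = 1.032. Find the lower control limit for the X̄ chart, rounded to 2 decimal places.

X̄̄ = (13.910 + 13.760 + 13.764 + 13.866 + 13.788) / 5 = 13.8176
s̄ = (0.223 + 0.138 + 0.089 + 0.189 + 0.098) / 5 = 0.1474
LCL = X̄̄ − A₃·s̄ = 13.8176 − 1.032 × 0.1474 = 13.6655

13.67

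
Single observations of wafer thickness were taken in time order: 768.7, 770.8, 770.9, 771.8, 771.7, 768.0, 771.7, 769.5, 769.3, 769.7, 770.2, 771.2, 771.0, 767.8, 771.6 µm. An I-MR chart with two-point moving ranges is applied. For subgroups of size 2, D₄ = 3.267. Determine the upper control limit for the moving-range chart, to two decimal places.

Moving ranges: 2.1, 0.1, 0.9, 0.1, 3.7, 3.7, 2.2, 0.2, 0.4, 0.5, 1.0, 0.2, 3.2, 3.8; M̄R̄ = 22.1000 / 14 = 1.5786
UCL_MR = D₄·M̄R̄ = 3.267 × 1.5786 = 5.1572

5.16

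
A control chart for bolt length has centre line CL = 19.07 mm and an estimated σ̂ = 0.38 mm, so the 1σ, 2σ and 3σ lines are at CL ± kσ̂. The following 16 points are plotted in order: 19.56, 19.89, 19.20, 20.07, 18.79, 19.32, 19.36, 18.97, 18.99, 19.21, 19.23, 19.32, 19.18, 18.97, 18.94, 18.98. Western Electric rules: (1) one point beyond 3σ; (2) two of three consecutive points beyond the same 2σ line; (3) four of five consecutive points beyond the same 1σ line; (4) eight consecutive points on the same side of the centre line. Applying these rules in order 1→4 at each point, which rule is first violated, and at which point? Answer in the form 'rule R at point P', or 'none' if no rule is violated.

Zone of each point (C = within 1σ̂, B = 1σ̂–2σ̂, A = 2σ̂–3σ̂, * = beyond 3σ̂; sign = side of CL): 1:+B, 2:+A, 3:+C, 4:+A, 5:-C, 6:+C, 7:+C, 8:-C, 9:-C, 10:+C, 11:+C, 12:+C, 13:+C, 14:-C, 15:-C, 16:-C
Rule 2 (two of three consecutive points beyond the same 2σ limit) is satisfied at point 4.

rule 2 at point 4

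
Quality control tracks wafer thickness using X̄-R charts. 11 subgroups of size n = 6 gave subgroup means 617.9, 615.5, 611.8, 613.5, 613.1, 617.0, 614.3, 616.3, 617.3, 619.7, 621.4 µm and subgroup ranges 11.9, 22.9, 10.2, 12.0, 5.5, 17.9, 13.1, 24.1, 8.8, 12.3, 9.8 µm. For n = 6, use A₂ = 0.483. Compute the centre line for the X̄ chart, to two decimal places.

X̄̄ = (617.9 + 615.5 + 611.8 + 613.5 + 613.1 + 617.0 + 614.3 + 616.3 + 617.3 + 619.7 + 621.4) / 11 = 6777.8000 / 11 = 616.1636
CL = X̄̄ = 616.1636

616.16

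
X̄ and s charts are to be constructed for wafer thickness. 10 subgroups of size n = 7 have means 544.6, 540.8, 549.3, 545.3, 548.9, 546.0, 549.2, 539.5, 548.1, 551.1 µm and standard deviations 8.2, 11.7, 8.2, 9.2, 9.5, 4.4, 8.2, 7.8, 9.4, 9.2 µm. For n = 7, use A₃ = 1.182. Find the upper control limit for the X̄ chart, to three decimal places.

X̄̄ = (544.6 + 540.8 + 549.3 + 545.3 + 548.9 + 546.0 + 549.2 + 539.5 + 548.1 + 551.1) / 10 = 546.2800
s̄ = (8.2 + 11.7 + 8.2 + 9.2 + 9.5 + 4.4 + 8.2 + 7.8 + 9.4 + 9.2) / 10 = 8.5800
UCL = X̄̄ + A₃·s̄ = 546.2800 + 1.182 × 8.5800 = 556.4216

556.422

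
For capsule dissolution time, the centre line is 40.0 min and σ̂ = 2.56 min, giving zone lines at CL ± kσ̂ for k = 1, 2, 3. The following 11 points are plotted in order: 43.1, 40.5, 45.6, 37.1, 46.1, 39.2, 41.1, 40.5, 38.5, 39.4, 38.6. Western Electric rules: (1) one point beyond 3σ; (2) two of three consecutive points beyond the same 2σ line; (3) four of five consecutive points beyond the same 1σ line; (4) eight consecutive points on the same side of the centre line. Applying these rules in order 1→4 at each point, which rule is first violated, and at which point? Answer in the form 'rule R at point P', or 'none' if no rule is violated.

Zone of each point (C = within 1σ̂, B = 1σ̂–2σ̂, A = 2σ̂–3σ̂, * = beyond 3σ̂; sign = side of CL): 1:+B, 2:+C, 3:+A, 4:-B, 5:+A, 6:-C, 7:+C, 8:+C, 9:-C, 10:-C, 11:-C
Rule 2 (two of three consecutive points beyond the same 2σ limit) is satisfied at point 5.

rule 2 at point 5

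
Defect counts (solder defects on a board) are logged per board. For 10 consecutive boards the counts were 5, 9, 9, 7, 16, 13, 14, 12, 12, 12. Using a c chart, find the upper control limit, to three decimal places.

20.805

c̄ = (5 + 9 + 9 + 7 + 16 + 13 + 14 + 12 + 12 + 12) / 10 = 109 / 10 = 10.9000
UCL = c̄ + 3√c̄ = 10.9000 + 3 × √10.9000 = 10.9000 + 3 × 3.3015 = 20.8045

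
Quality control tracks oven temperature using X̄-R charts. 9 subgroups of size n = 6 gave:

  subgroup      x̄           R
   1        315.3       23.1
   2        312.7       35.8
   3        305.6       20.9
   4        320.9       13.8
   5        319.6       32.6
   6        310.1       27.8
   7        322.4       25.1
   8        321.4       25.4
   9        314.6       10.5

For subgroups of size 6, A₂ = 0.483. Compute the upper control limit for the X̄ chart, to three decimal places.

327.383

X̄̄ = (315.3 + 312.7 + 305.6 + 320.9 + 319.6 + 310.1 + 322.4 + 321.4 + 314.6) / 9 = 2842.6000 / 9 = 315.8444
R̄ = (23.1 + 35.8 + 20.9 + 13.8 + 32.6 + 27.8 + 25.1 + 25.4 + 10.5) / 9 = 215.0000 / 9 = 23.8889
UCL = X̄̄ + A₂·R̄ = 315.8444 + 0.483 × 23.8889 = 327.3828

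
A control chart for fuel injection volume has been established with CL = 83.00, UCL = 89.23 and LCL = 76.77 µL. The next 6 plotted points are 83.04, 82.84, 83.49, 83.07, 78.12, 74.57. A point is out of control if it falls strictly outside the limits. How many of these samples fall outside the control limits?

Compare each point to [76.77, 89.23]: sample 6 = 74.57 < LCL.

1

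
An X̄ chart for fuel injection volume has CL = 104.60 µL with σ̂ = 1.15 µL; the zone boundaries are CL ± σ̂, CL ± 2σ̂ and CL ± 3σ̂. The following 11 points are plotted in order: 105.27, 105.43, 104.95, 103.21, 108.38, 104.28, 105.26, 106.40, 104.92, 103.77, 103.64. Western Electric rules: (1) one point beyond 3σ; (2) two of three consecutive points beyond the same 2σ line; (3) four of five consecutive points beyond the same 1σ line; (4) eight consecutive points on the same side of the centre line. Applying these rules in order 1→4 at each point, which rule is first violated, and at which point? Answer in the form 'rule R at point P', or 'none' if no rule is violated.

Zone of each point (C = within 1σ̂, B = 1σ̂–2σ̂, A = 2σ̂–3σ̂, * = beyond 3σ̂; sign = side of CL): 1:+C, 2:+C, 3:+C, 4:-B, 5:+*, 6:-C, 7:+C, 8:+B, 9:+C, 10:-C, 11:-C
Rule 1 (one point beyond the 3σ limits) is satisfied at point 5.

rule 1 at point 5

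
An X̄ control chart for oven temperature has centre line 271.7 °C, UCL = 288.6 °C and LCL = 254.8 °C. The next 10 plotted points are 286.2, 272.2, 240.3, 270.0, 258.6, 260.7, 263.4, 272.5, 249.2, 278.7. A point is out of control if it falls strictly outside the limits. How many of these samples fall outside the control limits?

Compare each point to [254.8, 288.6]: sample 3 = 240.3 < LCL; sample 9 = 249.2 < LCL.

2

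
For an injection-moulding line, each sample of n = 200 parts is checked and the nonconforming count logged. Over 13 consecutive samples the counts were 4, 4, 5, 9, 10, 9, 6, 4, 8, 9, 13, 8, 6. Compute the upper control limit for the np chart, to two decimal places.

p̄ = Σdᵢ / (k·n) = 95 / (13 × 200) = 0.03654
UCL = np̄ + 3·√(np̄(1−p̄)) = 7.3077 + 3 × √(7.3077×0.96346) = 7.3077 + 3 × 2.6534 = 15.2680

15.27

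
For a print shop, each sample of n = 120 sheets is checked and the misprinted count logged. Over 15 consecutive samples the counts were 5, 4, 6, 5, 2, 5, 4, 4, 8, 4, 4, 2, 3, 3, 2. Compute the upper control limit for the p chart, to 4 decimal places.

p̄ = Σdᵢ / (k·n) = 61 / (15 × 120) = 0.03389
UCL = p̄ + 3·√(p̄(1−p̄)/n) = 0.03389 + 3 × √(0.03389×0.96611/120) = 0.03389 + 3 × 0.01652 = 0.08344

0.0834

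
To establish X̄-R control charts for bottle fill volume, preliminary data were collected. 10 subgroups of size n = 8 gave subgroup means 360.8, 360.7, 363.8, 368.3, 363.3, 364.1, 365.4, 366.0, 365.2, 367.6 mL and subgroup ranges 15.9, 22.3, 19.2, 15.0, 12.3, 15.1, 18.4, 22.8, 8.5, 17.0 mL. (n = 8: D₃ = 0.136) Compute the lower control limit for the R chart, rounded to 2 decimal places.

R̄ = (15.9 + 22.3 + 19.2 + 15.0 + 12.3 + 15.1 + 18.4 + 22.8 + 8.5 + 17.0) / 10 = 166.5000 / 10 = 16.6500
LCL_R = D₃·R̄ = 0.136 × 16.6500 = 2.2644

2.26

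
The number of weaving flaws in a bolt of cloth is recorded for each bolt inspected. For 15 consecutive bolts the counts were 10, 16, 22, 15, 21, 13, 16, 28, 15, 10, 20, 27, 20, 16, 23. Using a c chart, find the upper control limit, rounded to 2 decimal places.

30.91

c̄ = (10 + 16 + 22 + 15 + 21 + 13 + 16 + 28 + 15 + 10 + 20 + 27 + 20 + 16 + 23) / 15 = 272 / 15 = 18.1333
UCL = c̄ + 3√c̄ = 18.1333 + 3 × √18.1333 = 18.1333 + 3 × 4.2583 = 30.9083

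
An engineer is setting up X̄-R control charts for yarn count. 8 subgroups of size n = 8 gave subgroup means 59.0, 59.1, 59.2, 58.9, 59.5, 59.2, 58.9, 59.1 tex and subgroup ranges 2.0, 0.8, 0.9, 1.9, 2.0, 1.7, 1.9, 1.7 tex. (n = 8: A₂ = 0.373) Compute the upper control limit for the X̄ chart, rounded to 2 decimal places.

X̄̄ = (59.0 + 59.1 + 59.2 + 58.9 + 59.5 + 59.2 + 58.9 + 59.1) / 8 = 472.9000 / 8 = 59.1125
R̄ = (2.0 + 0.8 + 0.9 + 1.9 + 2.0 + 1.7 + 1.9 + 1.7) / 8 = 12.9000 / 8 = 1.6125
UCL = X̄̄ + A₂·R̄ = 59.1125 + 0.373 × 1.6125 = 59.7140

59.71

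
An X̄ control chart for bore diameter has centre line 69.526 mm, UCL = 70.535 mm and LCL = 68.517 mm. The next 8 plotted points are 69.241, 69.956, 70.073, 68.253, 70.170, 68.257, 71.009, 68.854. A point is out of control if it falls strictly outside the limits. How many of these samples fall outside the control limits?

Compare each point to [68.517, 70.535]: sample 4 = 68.253 < LCL; sample 6 = 68.257 < LCL; sample 7 = 71.009 > UCL.

3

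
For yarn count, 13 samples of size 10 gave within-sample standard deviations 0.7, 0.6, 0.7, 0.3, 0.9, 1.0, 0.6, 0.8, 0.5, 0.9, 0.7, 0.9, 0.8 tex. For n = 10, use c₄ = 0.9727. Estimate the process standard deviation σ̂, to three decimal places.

0.743

s̄ = (0.7 + 0.6 + 0.7 + 0.3 + 0.9 + 1.0 + 0.6 + 0.8 + 0.5 + 0.9 + 0.7 + 0.9 + 0.8) / 13 = 0.7231
σ̂ = s̄ / c₄ = 0.7231 / 0.9727 = 0.7434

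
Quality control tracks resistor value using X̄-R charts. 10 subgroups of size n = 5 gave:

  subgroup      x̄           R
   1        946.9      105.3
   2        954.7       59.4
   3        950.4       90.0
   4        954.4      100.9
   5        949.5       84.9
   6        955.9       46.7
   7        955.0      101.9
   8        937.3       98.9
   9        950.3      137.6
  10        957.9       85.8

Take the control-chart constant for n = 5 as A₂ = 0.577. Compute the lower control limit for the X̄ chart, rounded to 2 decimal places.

898.64

X̄̄ = (946.9 + 954.7 + 950.4 + 954.4 + 949.5 + 955.9 + 955.0 + 937.3 + 950.3 + 957.9) / 10 = 9512.3000 / 10 = 951.2300
R̄ = (105.3 + 59.4 + 90.0 + 100.9 + 84.9 + 46.7 + 101.9 + 98.9 + 137.6 + 85.8) / 10 = 911.4000 / 10 = 91.1400
LCL = X̄̄ − A₂·R̄ = 951.2300 − 0.577 × 91.1400 = 898.6422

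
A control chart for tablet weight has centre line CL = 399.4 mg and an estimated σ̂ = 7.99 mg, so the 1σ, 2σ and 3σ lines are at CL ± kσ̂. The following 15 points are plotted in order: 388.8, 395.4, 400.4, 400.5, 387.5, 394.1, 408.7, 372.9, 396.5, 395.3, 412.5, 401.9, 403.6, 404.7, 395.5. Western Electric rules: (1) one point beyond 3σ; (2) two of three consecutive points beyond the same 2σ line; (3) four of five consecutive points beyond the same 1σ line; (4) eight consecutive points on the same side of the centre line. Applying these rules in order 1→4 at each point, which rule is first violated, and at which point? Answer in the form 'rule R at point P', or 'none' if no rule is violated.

Zone of each point (C = within 1σ̂, B = 1σ̂–2σ̂, A = 2σ̂–3σ̂, * = beyond 3σ̂; sign = side of CL): 1:-B, 2:-C, 3:+C, 4:+C, 5:-B, 6:-C, 7:+B, 8:-*, 9:-C, 10:-C, 11:+B, 12:+C, 13:+C, 14:+C, 15:-C
Rule 1 (one point beyond the 3σ limits) is satisfied at point 8.

rule 1 at point 8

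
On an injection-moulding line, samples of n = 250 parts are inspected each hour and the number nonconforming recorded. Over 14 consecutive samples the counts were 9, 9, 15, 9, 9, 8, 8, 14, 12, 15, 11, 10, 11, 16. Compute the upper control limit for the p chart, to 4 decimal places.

0.0837

p̄ = Σdᵢ / (k·n) = 156 / (14 × 250) = 0.04457
UCL = p̄ + 3·√(p̄(1−p̄)/n) = 0.04457 + 3 × √(0.04457×0.95543/250) = 0.04457 + 3 × 0.01305 = 0.08373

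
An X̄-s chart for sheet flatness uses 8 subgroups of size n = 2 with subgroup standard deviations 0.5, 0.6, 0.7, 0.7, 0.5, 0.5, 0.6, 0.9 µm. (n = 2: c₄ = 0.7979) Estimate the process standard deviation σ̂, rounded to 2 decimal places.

s̄ = (0.5 + 0.6 + 0.7 + 0.7 + 0.5 + 0.5 + 0.6 + 0.9) / 8 = 0.6250
σ̂ = s̄ / c₄ = 0.6250 / 0.7979 = 0.7833

0.78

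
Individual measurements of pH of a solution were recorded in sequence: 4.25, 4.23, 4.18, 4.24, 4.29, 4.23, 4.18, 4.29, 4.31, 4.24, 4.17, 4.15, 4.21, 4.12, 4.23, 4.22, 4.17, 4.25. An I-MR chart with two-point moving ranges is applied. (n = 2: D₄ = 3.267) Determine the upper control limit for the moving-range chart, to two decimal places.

Moving ranges: 0.02, 0.05, 0.06, 0.05, 0.06, 0.05, 0.11, 0.02, 0.07, 0.07, 0.02, 0.06, 0.09, 0.11, 0.01, 0.05, 0.08; M̄R̄ = 0.9800 / 17 = 0.0576
UCL_MR = D₄·M̄R̄ = 3.267 × 0.0576 = 0.1883

0.19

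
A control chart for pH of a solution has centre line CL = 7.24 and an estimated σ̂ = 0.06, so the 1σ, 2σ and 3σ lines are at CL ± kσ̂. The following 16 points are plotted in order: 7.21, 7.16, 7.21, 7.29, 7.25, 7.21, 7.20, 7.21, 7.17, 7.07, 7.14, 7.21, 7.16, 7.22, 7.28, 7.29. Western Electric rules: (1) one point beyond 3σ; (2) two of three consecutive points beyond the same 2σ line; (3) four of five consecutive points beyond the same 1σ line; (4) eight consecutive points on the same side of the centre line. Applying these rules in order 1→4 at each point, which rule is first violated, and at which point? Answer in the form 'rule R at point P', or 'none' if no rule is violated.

Zone of each point (C = within 1σ̂, B = 1σ̂–2σ̂, A = 2σ̂–3σ̂, * = beyond 3σ̂; sign = side of CL): 1:-C, 2:-B, 3:-C, 4:+C, 5:+C, 6:-C, 7:-C, 8:-C, 9:-B, 10:-A, 11:-B, 12:-C, 13:-B, 14:-C, 15:+C, 16:+C
Rule 3 (four of five consecutive points beyond the same 1σ limit) is satisfied at point 13.

rule 3 at point 13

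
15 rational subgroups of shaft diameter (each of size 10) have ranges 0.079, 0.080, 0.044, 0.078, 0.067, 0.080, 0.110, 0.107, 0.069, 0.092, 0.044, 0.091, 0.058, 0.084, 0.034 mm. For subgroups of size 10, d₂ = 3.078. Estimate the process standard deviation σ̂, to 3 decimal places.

R̄ = (0.079 + 0.080 + 0.044 + 0.078 + 0.067 + 0.080 + 0.110 + 0.107 + 0.069 + 0.092 + 0.044 + 0.091 + 0.058 + 0.084 + 0.034) / 15 = 0.0745
σ̂ = R̄ / d₂ = 0.0745 / 3.078 = 0.0242

0.024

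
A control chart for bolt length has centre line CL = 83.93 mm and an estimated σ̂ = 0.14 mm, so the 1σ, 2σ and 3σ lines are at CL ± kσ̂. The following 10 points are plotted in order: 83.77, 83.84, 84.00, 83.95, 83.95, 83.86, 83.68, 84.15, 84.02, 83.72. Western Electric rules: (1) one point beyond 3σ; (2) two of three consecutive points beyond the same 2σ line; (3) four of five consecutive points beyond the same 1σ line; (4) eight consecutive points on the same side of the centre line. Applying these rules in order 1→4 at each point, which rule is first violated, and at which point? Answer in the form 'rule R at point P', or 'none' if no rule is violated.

Zone of each point (C = within 1σ̂, B = 1σ̂–2σ̂, A = 2σ̂–3σ̂, * = beyond 3σ̂; sign = side of CL): 1:-B, 2:-C, 3:+C, 4:+C, 5:+C, 6:-C, 7:-B, 8:+B, 9:+C, 10:-B
No rule fires across all 10 points.

none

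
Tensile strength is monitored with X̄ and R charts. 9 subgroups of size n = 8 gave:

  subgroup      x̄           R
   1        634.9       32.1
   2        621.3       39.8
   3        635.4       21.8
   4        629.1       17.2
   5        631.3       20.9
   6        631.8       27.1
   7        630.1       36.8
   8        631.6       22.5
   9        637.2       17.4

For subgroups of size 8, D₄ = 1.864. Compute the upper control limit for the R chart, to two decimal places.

R̄ = (32.1 + 39.8 + 21.8 + 17.2 + 20.9 + 27.1 + 36.8 + 22.5 + 17.4) / 9 = 235.6000 / 9 = 26.1778
UCL_R = D₄·R̄ = 1.864 × 26.1778 = 48.7954

48.80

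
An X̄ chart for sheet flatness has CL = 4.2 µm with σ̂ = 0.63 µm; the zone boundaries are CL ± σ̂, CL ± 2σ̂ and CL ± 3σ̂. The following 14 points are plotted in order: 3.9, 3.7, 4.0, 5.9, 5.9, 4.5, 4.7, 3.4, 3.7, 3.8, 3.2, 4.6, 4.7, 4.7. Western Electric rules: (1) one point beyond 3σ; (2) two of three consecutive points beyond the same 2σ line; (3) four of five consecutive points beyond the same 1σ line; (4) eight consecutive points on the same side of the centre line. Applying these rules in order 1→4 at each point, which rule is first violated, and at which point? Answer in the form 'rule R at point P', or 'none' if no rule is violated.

rule 2 at point 5

Zone of each point (C = within 1σ̂, B = 1σ̂–2σ̂, A = 2σ̂–3σ̂, * = beyond 3σ̂; sign = side of CL): 1:-C, 2:-C, 3:-C, 4:+A, 5:+A, 6:+C, 7:+C, 8:-B, 9:-C, 10:-C, 11:-B, 12:+C, 13:+C, 14:+C
Rule 2 (two of three consecutive points beyond the same 2σ limit) is satisfied at point 5.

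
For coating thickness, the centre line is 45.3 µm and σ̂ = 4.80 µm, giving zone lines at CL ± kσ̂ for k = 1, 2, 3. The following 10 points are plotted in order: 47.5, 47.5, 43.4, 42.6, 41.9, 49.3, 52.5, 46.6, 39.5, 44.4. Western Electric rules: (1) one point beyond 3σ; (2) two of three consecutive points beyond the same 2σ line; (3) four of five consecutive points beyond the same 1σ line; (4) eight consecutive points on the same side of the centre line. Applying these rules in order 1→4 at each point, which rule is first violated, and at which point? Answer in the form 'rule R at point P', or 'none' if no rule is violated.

Zone of each point (C = within 1σ̂, B = 1σ̂–2σ̂, A = 2σ̂–3σ̂, * = beyond 3σ̂; sign = side of CL): 1:+C, 2:+C, 3:-C, 4:-C, 5:-C, 6:+C, 7:+B, 8:+C, 9:-B, 10:-C
No rule fires across all 10 points.

none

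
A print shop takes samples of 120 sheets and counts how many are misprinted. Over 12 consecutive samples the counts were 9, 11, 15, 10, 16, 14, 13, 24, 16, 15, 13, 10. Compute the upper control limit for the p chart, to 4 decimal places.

p̄ = Σdᵢ / (k·n) = 166 / (12 × 120) = 0.11528
UCL = p̄ + 3·√(p̄(1−p̄)/n) = 0.11528 + 3 × √(0.11528×0.88472/120) = 0.11528 + 3 × 0.02915 = 0.20274

0.2027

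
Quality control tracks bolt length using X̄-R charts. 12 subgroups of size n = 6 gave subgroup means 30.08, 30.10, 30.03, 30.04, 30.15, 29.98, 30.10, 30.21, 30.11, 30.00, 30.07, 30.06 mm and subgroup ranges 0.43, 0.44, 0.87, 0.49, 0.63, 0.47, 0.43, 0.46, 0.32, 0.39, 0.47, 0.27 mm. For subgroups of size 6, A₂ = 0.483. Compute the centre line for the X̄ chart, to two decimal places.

30.08

X̄̄ = (30.08 + 30.10 + 30.03 + 30.04 + 30.15 + 29.98 + 30.10 + 30.21 + 30.11 + 30.00 + 30.07 + 30.06) / 12 = 360.9300 / 12 = 30.0775
CL = X̄̄ = 30.0775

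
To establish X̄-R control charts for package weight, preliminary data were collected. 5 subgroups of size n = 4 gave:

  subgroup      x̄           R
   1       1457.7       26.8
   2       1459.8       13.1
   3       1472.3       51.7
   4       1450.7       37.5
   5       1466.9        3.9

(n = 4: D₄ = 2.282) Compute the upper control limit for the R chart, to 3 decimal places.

60.701

R̄ = (26.8 + 13.1 + 51.7 + 37.5 + 3.9) / 5 = 133.0000 / 5 = 26.6000
UCL_R = D₄·R̄ = 2.282 × 26.6000 = 60.7012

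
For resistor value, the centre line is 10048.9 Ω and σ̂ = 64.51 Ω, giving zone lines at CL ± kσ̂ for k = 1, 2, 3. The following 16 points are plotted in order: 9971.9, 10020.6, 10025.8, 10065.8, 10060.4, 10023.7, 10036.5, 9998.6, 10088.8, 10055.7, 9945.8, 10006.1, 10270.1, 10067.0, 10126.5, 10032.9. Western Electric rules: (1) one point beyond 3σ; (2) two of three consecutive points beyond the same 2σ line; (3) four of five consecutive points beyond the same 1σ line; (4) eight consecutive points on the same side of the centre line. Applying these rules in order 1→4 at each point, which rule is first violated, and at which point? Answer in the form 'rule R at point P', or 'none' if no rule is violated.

Zone of each point (C = within 1σ̂, B = 1σ̂–2σ̂, A = 2σ̂–3σ̂, * = beyond 3σ̂; sign = side of CL): 1:-B, 2:-C, 3:-C, 4:+C, 5:+C, 6:-C, 7:-C, 8:-C, 9:+C, 10:+C, 11:-B, 12:-C, 13:+*, 14:+C, 15:+B, 16:-C
Rule 1 (one point beyond the 3σ limits) is satisfied at point 13.

rule 1 at point 13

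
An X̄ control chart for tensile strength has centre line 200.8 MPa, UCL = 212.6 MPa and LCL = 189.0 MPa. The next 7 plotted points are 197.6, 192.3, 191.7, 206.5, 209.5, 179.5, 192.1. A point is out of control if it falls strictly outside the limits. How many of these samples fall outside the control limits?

1

Compare each point to [189.0, 212.6]: sample 6 = 179.5 < LCL.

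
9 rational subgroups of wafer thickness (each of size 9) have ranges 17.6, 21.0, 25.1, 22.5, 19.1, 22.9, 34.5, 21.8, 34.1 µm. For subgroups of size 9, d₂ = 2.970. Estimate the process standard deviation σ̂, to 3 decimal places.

R̄ = (17.6 + 21.0 + 25.1 + 22.5 + 19.1 + 22.9 + 34.5 + 21.8 + 34.1) / 9 = 24.2889
σ̂ = R̄ / d₂ = 24.2889 / 2.970 = 8.1781

8.178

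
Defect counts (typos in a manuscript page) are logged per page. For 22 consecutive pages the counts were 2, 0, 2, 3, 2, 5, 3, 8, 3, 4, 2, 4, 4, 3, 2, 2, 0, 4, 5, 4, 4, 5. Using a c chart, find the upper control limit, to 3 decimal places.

c̄ = (2 + 0 + 2 + 3 + 2 + 5 + 3 + 8 + 3 + 4 + 2 + 4 + 4 + 3 + 2 + 2 + 0 + 4 + 5 + 4 + 4 + 5) / 22 = 71 / 22 = 3.2273
UCL = c̄ + 3√c̄ = 3.2273 + 3 × √3.2273 = 3.2273 + 3 × 1.7965 = 8.6167

8.617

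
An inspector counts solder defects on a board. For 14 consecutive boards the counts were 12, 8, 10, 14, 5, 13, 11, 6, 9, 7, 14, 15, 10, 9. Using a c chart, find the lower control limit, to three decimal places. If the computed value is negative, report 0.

c̄ = (12 + 8 + 10 + 14 + 5 + 13 + 11 + 6 + 9 + 7 + 14 + 15 + 10 + 9) / 14 = 143 / 14 = 10.2143
LCL = c̄ − 3√c̄ = 10.2143 − 3 × 3.1960 = 0.6263

0.626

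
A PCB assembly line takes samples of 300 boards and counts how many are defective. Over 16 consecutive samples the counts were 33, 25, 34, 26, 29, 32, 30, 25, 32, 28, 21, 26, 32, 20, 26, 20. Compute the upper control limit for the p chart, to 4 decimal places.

p̄ = Σdᵢ / (k·n) = 439 / (16 × 300) = 0.09146
UCL = p̄ + 3·√(p̄(1−p̄)/n) = 0.09146 + 3 × √(0.09146×0.90854/300) = 0.09146 + 3 × 0.01664 = 0.14139

0.1414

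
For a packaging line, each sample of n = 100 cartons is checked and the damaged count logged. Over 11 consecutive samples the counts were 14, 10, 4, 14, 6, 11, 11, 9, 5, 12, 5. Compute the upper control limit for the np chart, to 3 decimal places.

17.845

p̄ = Σdᵢ / (k·n) = 101 / (11 × 100) = 0.09182
UCL = np̄ + 3·√(np̄(1−p̄)) = 9.1818 + 3 × √(9.1818×0.90818) = 9.1818 + 3 × 2.8877 = 17.8449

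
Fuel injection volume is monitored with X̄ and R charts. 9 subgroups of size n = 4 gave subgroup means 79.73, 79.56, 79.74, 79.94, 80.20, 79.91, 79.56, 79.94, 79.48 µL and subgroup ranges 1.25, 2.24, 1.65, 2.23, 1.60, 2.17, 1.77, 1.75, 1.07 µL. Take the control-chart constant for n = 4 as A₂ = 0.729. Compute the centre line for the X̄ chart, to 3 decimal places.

X̄̄ = (79.73 + 79.56 + 79.74 + 79.94 + 80.20 + 79.91 + 79.56 + 79.94 + 79.48) / 9 = 718.0600 / 9 = 79.7844
CL = X̄̄ = 79.7844

79.784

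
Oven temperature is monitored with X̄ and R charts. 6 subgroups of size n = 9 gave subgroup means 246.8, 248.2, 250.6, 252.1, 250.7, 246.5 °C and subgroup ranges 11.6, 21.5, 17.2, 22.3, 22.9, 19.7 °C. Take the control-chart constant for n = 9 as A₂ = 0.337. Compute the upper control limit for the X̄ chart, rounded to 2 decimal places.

X̄̄ = (246.8 + 248.2 + 250.6 + 252.1 + 250.7 + 246.5) / 6 = 1494.9000 / 6 = 249.1500
R̄ = (11.6 + 21.5 + 17.2 + 22.3 + 22.9 + 19.7) / 6 = 115.2000 / 6 = 19.2000
UCL = X̄̄ + A₂·R̄ = 249.1500 + 0.337 × 19.2000 = 255.6204

255.62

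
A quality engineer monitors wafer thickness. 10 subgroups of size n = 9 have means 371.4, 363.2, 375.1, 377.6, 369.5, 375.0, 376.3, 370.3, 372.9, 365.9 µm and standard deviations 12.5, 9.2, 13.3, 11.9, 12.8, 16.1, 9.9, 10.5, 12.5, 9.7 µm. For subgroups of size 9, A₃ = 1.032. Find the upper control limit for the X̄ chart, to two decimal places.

383.94

X̄̄ = (371.4 + 363.2 + 375.1 + 377.6 + 369.5 + 375.0 + 376.3 + 370.3 + 372.9 + 365.9) / 10 = 371.7200
s̄ = (12.5 + 9.2 + 13.3 + 11.9 + 12.8 + 16.1 + 9.9 + 10.5 + 12.5 + 9.7) / 10 = 11.8400
UCL = X̄̄ + A₃·s̄ = 371.7200 + 1.032 × 11.8400 = 383.9389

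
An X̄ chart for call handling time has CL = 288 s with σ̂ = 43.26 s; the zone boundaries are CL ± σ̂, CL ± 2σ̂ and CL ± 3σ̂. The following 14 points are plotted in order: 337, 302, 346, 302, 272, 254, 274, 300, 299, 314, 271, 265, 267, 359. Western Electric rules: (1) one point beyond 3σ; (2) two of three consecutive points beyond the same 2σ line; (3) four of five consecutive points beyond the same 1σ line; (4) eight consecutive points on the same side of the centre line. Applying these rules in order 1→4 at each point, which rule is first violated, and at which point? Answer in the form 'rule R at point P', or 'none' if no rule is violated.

none

Zone of each point (C = within 1σ̂, B = 1σ̂–2σ̂, A = 2σ̂–3σ̂, * = beyond 3σ̂; sign = side of CL): 1:+B, 2:+C, 3:+B, 4:+C, 5:-C, 6:-C, 7:-C, 8:+C, 9:+C, 10:+C, 11:-C, 12:-C, 13:-C, 14:+B
No rule fires across all 14 points.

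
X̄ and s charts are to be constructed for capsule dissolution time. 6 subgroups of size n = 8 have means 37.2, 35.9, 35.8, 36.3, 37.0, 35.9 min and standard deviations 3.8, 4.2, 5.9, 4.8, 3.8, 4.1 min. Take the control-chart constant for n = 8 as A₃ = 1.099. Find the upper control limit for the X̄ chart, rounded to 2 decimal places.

41.22

X̄̄ = (37.2 + 35.9 + 35.8 + 36.3 + 37.0 + 35.9) / 6 = 36.3500
s̄ = (3.8 + 4.2 + 5.9 + 4.8 + 3.8 + 4.1) / 6 = 4.4333
UCL = X̄̄ + A₃·s̄ = 36.3500 + 1.099 × 4.4333 = 41.2222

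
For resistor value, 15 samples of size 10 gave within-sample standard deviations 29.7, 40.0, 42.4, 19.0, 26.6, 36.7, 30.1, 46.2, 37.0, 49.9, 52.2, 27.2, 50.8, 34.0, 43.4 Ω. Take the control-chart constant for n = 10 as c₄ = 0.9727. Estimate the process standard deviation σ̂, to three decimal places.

38.738

s̄ = (29.7 + 40.0 + 42.4 + 19.0 + 26.6 + 36.7 + 30.1 + 46.2 + 37.0 + 49.9 + 52.2 + 27.2 + 50.8 + 34.0 + 43.4) / 15 = 37.6800
σ̂ = s̄ / c₄ = 37.6800 / 0.9727 = 38.7375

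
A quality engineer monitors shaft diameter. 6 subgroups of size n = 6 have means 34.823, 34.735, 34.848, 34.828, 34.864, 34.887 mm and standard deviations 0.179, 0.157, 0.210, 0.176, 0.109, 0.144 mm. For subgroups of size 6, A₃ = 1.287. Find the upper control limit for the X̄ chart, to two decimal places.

X̄̄ = (34.823 + 34.735 + 34.848 + 34.828 + 34.864 + 34.887) / 6 = 34.8308
s̄ = (0.179 + 0.157 + 0.210 + 0.176 + 0.109 + 0.144) / 6 = 0.1625
UCL = X̄̄ + A₃·s̄ = 34.8308 + 1.287 × 0.1625 = 35.0400

35.04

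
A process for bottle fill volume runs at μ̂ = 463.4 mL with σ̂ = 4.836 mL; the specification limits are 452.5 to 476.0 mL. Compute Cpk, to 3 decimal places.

Cpu = (USL − μ̂) / (3σ̂) = (476.0 − 463.4) / (3 × 4.836) = 0.8685; Cpl = (μ̂ − LSL) / (3σ̂) = (463.4 − 452.5) / (3 × 4.836) = 0.7513; Cpk = min(Cpu, Cpl) = 0.7513

0.751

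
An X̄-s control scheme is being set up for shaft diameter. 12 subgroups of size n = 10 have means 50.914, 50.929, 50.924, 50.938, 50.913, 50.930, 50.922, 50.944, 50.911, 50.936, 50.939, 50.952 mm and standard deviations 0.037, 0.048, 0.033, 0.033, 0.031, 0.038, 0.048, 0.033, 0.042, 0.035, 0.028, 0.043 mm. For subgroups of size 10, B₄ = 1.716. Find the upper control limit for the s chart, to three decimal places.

0.064

s̄ = (0.037 + 0.048 + 0.033 + 0.033 + 0.031 + 0.038 + 0.048 + 0.033 + 0.042 + 0.035 + 0.028 + 0.043) / 12 = 0.0374
UCL_s = B₄·s̄ = 1.716 × 0.0374 = 0.0642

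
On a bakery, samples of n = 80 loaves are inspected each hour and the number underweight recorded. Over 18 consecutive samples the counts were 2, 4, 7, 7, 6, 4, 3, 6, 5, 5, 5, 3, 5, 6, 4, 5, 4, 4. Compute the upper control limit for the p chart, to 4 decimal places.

p̄ = Σdᵢ / (k·n) = 85 / (18 × 80) = 0.05903
UCL = p̄ + 3·√(p̄(1−p̄)/n) = 0.05903 + 3 × √(0.05903×0.94097/80) = 0.05903 + 3 × 0.02635 = 0.13808

0.1381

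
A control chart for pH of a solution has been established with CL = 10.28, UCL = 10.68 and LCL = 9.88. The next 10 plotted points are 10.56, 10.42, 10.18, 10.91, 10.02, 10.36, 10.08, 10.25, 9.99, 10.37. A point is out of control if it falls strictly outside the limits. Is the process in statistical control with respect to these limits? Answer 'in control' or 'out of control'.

out of control

Compare each point to [9.88, 10.68]: sample 4 = 10.91 > UCL.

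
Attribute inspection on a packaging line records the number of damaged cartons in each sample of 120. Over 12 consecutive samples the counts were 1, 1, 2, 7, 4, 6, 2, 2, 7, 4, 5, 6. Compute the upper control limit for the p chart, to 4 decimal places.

0.0813

p̄ = Σdᵢ / (k·n) = 47 / (12 × 120) = 0.03264
UCL = p̄ + 3·√(p̄(1−p̄)/n) = 0.03264 + 3 × √(0.03264×0.96736/120) = 0.03264 + 3 × 0.01622 = 0.08130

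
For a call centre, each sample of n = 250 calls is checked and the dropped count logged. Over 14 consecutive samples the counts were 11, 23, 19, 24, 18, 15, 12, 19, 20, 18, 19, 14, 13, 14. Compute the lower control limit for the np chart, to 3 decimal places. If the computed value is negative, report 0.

p̄ = Σdᵢ / (k·n) = 239 / (14 × 250) = 0.06829
LCL = np̄ − 3·√(np̄(1−p̄)) = 17.0714 − 3 × 3.9882 = 5.1068

5.107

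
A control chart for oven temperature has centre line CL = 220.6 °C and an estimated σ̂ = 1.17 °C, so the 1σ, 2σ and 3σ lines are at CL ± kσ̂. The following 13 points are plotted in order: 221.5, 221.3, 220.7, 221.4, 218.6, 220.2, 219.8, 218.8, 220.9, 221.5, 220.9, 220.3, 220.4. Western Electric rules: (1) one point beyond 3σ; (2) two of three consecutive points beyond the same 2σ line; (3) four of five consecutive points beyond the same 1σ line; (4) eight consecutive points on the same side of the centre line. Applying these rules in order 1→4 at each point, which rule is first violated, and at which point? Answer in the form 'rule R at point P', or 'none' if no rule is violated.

Zone of each point (C = within 1σ̂, B = 1σ̂–2σ̂, A = 2σ̂–3σ̂, * = beyond 3σ̂; sign = side of CL): 1:+C, 2:+C, 3:+C, 4:+C, 5:-B, 6:-C, 7:-C, 8:-B, 9:+C, 10:+C, 11:+C, 12:-C, 13:-C
No rule fires across all 13 points.

none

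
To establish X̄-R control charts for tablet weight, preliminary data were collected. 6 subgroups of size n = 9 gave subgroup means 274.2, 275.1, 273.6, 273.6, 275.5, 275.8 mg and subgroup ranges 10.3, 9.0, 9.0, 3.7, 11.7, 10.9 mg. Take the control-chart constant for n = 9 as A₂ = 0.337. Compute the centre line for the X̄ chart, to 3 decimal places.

X̄̄ = (274.2 + 275.1 + 273.6 + 273.6 + 275.5 + 275.8) / 6 = 1647.8000 / 6 = 274.6333
CL = X̄̄ = 274.6333

274.633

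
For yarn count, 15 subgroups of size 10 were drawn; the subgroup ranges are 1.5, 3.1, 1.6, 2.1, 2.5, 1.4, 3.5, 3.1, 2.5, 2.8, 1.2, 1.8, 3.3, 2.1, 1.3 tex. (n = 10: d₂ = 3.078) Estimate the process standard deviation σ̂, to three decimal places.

R̄ = (1.5 + 3.1 + 1.6 + 2.1 + 2.5 + 1.4 + 3.5 + 3.1 + 2.5 + 2.8 + 1.2 + 1.8 + 3.3 + 2.1 + 1.3) / 15 = 2.2533
σ̂ = R̄ / d₂ = 2.2533 / 3.078 = 0.7321

0.732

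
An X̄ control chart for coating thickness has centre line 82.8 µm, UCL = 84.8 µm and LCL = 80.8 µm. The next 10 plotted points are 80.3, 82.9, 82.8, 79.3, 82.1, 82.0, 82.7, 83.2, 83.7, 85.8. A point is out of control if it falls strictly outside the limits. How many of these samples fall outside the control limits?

3

Compare each point to [80.8, 84.8]: sample 1 = 80.3 < LCL; sample 4 = 79.3 < LCL; sample 10 = 85.8 > UCL.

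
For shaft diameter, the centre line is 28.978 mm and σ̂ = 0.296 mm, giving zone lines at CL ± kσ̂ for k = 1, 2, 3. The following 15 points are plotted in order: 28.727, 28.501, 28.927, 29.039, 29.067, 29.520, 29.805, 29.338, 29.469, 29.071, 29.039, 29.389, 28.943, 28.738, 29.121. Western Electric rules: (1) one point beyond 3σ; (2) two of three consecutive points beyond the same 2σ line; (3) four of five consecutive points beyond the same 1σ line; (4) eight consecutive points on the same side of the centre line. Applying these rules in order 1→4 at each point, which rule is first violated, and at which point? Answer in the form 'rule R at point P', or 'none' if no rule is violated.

rule 3 at point 9

Zone of each point (C = within 1σ̂, B = 1σ̂–2σ̂, A = 2σ̂–3σ̂, * = beyond 3σ̂; sign = side of CL): 1:-C, 2:-B, 3:-C, 4:+C, 5:+C, 6:+B, 7:+A, 8:+B, 9:+B, 10:+C, 11:+C, 12:+B, 13:-C, 14:-C, 15:+C
Rule 3 (four of five consecutive points beyond the same 1σ limit) is satisfied at point 9.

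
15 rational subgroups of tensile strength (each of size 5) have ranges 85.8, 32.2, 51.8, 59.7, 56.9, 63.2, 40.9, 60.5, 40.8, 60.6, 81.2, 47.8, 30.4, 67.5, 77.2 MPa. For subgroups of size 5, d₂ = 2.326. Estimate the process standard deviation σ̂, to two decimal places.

24.55

R̄ = (85.8 + 32.2 + 51.8 + 59.7 + 56.9 + 63.2 + 40.9 + 60.5 + 40.8 + 60.6 + 81.2 + 47.8 + 30.4 + 67.5 + 77.2) / 15 = 57.1000
σ̂ = R̄ / d₂ = 57.1000 / 2.326 = 24.5486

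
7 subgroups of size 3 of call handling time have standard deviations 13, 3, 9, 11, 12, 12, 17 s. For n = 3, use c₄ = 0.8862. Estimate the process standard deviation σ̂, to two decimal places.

12.41

s̄ = (13 + 3 + 9 + 11 + 12 + 12 + 17) / 7 = 11.0000
σ̂ = s̄ / c₄ = 11.0000 / 0.8862 = 12.4125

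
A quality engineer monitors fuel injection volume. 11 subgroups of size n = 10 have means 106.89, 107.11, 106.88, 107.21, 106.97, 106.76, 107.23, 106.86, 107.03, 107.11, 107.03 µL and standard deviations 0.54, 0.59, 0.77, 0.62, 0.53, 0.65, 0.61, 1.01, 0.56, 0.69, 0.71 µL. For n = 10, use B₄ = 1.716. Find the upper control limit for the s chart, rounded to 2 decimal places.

s̄ = (0.54 + 0.59 + 0.77 + 0.62 + 0.53 + 0.65 + 0.61 + 1.01 + 0.56 + 0.69 + 0.71) / 11 = 0.6618
UCL_s = B₄·s̄ = 1.716 × 0.6618 = 1.1357

1.14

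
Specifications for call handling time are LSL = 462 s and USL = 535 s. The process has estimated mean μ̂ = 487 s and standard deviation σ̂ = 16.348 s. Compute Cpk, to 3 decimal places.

Cpu = (USL − μ̂) / (3σ̂) = (535 − 487) / (3 × 16.348) = 0.9787; Cpl = (μ̂ − LSL) / (3σ̂) = (487 − 462) / (3 × 16.348) = 0.5097; Cpk = min(Cpu, Cpl) = 0.5097

0.510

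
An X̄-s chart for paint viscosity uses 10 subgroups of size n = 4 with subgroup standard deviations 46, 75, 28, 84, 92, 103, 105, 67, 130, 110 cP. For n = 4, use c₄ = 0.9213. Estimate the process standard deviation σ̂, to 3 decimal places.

s̄ = (46 + 75 + 28 + 84 + 92 + 103 + 105 + 67 + 130 + 110) / 10 = 84.0000
σ̂ = s̄ / c₄ = 84.0000 / 0.9213 = 91.1755

91.176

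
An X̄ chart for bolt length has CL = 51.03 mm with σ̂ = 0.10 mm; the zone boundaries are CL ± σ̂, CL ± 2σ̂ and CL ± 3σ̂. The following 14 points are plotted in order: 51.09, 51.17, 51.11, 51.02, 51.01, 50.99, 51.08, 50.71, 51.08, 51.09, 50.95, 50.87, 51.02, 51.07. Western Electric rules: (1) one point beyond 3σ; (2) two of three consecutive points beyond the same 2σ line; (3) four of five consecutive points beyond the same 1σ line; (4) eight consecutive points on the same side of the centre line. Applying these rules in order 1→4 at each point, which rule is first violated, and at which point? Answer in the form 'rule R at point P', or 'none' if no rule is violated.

rule 1 at point 8

Zone of each point (C = within 1σ̂, B = 1σ̂–2σ̂, A = 2σ̂–3σ̂, * = beyond 3σ̂; sign = side of CL): 1:+C, 2:+B, 3:+C, 4:-C, 5:-C, 6:-C, 7:+C, 8:-*, 9:+C, 10:+C, 11:-C, 12:-B, 13:-C, 14:+C
Rule 1 (one point beyond the 3σ limits) is satisfied at point 8.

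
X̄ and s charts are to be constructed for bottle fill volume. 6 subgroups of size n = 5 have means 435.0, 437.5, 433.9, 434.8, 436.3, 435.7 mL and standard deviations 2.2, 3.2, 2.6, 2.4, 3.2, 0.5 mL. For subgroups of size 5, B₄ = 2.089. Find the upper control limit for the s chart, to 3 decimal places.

4.909

s̄ = (2.2 + 3.2 + 2.6 + 2.4 + 3.2 + 0.5) / 6 = 2.3500
UCL_s = B₄·s̄ = 2.089 × 2.3500 = 4.9092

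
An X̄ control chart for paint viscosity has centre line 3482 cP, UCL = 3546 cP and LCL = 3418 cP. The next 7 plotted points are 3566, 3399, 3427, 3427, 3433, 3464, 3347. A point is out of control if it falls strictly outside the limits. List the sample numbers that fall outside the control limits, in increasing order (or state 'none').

Compare each point to [3418, 3546]: sample 1 = 3566 > UCL; sample 2 = 3399 < LCL; sample 7 = 3347 < LCL.

1, 2, 7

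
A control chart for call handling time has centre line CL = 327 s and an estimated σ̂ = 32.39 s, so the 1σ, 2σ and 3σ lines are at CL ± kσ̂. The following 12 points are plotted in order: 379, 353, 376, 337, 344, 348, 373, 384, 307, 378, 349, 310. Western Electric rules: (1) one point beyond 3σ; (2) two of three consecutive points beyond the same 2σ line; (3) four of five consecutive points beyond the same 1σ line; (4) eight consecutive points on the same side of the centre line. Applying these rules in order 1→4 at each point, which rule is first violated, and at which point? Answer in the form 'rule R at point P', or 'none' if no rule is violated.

rule 4 at point 8

Zone of each point (C = within 1σ̂, B = 1σ̂–2σ̂, A = 2σ̂–3σ̂, * = beyond 3σ̂; sign = side of CL): 1:+B, 2:+C, 3:+B, 4:+C, 5:+C, 6:+C, 7:+B, 8:+B, 9:-C, 10:+B, 11:+C, 12:-C
Rule 4 (eight consecutive points on the same side of the centre line) is satisfied at point 8.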